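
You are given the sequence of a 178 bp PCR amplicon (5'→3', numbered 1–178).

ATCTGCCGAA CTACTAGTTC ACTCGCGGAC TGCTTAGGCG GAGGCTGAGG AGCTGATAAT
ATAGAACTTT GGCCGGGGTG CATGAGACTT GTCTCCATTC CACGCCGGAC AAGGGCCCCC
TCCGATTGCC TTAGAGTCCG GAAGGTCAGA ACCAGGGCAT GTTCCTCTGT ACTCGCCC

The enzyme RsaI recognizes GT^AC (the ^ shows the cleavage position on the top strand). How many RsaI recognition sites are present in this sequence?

GTAC occurs starting at position 169.
RsaI cuts at 1 site.

1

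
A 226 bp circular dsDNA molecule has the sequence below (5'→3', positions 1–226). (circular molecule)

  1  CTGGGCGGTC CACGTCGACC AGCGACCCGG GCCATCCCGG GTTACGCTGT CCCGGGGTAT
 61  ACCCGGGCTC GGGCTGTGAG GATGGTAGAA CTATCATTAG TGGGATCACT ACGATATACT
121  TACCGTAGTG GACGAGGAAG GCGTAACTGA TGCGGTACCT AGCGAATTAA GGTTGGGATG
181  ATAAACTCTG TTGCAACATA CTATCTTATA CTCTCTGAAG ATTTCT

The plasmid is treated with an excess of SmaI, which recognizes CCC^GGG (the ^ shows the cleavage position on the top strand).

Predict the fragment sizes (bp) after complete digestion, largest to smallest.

SmaI sites (CCCGGG) start at positions 26, 36, 51, 62.
SmaI cuts after base 3 of each site, so after positions 28, 38, 53, 64.
Circular molecule, 4 cuts → 4 fragments:
  29–38 → 10 bp
  39–53 → 15 bp
  54–64 → 11 bp
  65–226 then 1–28 → 162 + 28 = 190 bp
Sorted largest to smallest: 190, 15, 11, 10 bp.

190, 15, 11, 10 bp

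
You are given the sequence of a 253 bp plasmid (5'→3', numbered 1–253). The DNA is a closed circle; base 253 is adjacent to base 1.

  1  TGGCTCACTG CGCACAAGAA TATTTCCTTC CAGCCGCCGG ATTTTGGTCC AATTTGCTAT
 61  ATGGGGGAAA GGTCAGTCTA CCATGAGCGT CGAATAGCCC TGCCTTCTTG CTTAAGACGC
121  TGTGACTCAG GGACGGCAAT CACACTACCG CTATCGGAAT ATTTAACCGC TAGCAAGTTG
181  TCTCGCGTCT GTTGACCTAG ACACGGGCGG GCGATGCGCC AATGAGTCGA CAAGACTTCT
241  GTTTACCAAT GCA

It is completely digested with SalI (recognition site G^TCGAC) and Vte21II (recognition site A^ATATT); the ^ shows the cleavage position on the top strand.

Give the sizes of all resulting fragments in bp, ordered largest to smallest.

The SalI site (GTCGAC) starts at position 226.
SalI cuts after the first base of each site, so after position 226.
Vte21II sites (AATATT) start at positions 19, 158.
Vte21II cuts after the first base of each site, so after positions 19, 158.
Combined cut positions: 19, 158, 226.
Circular molecule, 3 cuts → 3 fragments:
  20–158 → 139 bp
  159–226 → 68 bp
  227–253 then 1–19 → 27 + 19 = 46 bp
Sorted largest to smallest: 139, 68, 46 bp.

139, 68, 46 bp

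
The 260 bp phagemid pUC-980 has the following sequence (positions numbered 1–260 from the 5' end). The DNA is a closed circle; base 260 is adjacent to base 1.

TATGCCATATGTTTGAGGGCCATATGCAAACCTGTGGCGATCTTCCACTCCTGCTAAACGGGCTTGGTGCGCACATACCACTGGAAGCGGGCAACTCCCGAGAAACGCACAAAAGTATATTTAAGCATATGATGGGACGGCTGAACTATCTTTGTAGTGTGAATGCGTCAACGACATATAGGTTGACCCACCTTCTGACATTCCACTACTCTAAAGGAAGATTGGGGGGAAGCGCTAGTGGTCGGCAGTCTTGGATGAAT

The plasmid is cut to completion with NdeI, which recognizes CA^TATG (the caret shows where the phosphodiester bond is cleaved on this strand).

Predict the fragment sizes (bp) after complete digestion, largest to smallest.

140, 105, 15 bp

NdeI sites (CATATG) start at positions 6, 21, 126.
NdeI cuts after base 2 of each site, so after positions 7, 22, 127.
Circular molecule, 3 cuts → 3 fragments:
  8–22 → 15 bp
  23–127 → 105 bp
  128–260 then 1–7 → 133 + 7 = 140 bp
Sorted largest to smallest: 140, 105, 15 bp.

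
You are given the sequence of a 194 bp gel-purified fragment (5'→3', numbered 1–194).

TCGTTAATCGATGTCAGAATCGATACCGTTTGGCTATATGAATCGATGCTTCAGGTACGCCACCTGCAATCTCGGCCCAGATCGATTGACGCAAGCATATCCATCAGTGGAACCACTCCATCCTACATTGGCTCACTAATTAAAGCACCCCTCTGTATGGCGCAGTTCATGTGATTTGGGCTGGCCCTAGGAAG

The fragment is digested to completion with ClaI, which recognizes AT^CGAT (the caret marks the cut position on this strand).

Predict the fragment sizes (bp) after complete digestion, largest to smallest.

112, 39, 23, 12, 8 bp

ClaI sites (ATCGAT) start at positions 7, 19, 42, 81.
ClaI cuts after base 2 of each site, so after positions 8, 20, 43, 82.
Linear molecule, 4 cuts → 5 fragments:
  1–8 → 8 bp
  9–20 → 12 bp
  21–43 → 23 bp
  44–82 → 39 bp
  83–194 → 112 bp
Sorted largest to smallest: 112, 39, 23, 12, 8 bp.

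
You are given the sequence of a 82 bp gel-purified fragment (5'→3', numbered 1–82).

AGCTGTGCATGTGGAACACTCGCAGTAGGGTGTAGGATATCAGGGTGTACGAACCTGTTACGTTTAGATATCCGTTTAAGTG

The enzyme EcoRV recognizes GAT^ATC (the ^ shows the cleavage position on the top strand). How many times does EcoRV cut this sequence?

GATATC occurs starting at positions 36, 67.
EcoRV cuts at 2 sites.

2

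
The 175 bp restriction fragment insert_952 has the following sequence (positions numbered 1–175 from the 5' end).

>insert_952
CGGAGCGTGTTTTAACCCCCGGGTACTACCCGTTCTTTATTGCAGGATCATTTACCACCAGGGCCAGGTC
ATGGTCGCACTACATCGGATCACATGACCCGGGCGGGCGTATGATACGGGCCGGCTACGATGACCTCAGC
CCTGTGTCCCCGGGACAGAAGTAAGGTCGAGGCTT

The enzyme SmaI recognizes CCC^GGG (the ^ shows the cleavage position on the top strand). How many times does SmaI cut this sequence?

3

CCCGGG occurs starting at positions 18, 98, 149.
SmaI cuts at 3 sites.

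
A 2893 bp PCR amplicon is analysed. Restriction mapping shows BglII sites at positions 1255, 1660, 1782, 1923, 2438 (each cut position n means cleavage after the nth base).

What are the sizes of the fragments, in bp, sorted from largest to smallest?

Linear molecule, 5 cuts → 6 fragments:
  1255 − 0 = 1255 bp
  1660 − 1255 = 405 bp
  1782 − 1660 = 122 bp
  1923 − 1782 = 141 bp
  2438 − 1923 = 515 bp
  2893 − 2438 = 455 bp
Sorted largest to smallest: 1255, 515, 455, 405, 141, 122 bp.

1255, 515, 455, 405, 141, 122 bp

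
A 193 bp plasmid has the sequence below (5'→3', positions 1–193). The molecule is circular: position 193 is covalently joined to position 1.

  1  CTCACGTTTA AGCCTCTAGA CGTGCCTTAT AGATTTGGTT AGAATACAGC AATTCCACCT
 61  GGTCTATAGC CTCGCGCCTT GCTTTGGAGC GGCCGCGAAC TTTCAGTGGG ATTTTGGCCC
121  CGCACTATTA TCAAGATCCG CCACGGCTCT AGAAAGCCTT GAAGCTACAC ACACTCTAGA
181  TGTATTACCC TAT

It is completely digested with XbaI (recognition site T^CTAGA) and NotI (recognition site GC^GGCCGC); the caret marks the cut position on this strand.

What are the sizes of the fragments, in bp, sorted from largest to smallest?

75, 58, 33, 27 bp

XbaI sites (TCTAGA) start at positions 15, 148, 175.
XbaI cuts after the first base of each site, so after positions 15, 148, 175.
The NotI site (GCGGCCGC) starts at position 89.
NotI cuts after base 2 of each site, so after position 90.
Combined cut positions: 15, 90, 148, 175.
Circular molecule, 4 cuts → 4 fragments:
  16–90 → 75 bp
  91–148 → 58 bp
  149–175 → 27 bp
  176–193 then 1–15 → 18 + 15 = 33 bp
Sorted largest to smallest: 75, 58, 33, 27 bp.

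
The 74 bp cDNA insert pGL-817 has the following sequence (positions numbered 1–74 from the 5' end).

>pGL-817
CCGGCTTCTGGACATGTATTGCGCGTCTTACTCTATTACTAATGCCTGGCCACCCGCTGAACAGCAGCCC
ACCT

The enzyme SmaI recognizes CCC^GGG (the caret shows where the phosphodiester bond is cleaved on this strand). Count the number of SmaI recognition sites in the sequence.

0

No occurrence of CCCGGG is present in the sequence.
SmaI does not cut: 0 sites.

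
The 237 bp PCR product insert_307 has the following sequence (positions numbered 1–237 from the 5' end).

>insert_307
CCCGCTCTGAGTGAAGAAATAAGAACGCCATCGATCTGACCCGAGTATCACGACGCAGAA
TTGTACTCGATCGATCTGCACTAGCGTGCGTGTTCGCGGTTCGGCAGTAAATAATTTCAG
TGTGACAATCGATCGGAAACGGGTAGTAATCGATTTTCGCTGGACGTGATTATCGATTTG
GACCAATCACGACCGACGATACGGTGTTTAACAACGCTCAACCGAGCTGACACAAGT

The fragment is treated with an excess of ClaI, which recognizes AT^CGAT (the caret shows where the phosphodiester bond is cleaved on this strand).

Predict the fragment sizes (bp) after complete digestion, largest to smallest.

ClaI sites (ATCGAT) start at positions 30, 70, 128, 149, 172.
ClaI cuts after base 2 of each site, so after positions 31, 71, 129, 150, 173.
Linear molecule, 5 cuts → 6 fragments:
  1–31 → 31 bp
  32–71 → 40 bp
  72–129 → 58 bp
  130–150 → 21 bp
  151–173 → 23 bp
  174–237 → 64 bp
Sorted largest to smallest: 64, 58, 40, 31, 23, 21 bp.

64, 58, 40, 31, 23, 21 bp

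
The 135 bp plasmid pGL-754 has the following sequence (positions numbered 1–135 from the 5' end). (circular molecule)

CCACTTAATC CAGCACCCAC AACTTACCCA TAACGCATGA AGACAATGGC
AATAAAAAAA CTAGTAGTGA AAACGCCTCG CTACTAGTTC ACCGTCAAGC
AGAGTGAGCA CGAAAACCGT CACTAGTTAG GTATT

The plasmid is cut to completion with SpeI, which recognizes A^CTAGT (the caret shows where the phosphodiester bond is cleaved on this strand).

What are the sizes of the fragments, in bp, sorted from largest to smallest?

SpeI sites (ACTAGT) start at positions 60, 83, 122.
SpeI cuts after the first base of each site, so after positions 60, 83, 122.
Circular molecule, 3 cuts → 3 fragments:
  61–83 → 23 bp
  84–122 → 39 bp
  123–135 then 1–60 → 13 + 60 = 73 bp
Sorted largest to smallest: 73, 39, 23 bp.

73, 39, 23 bp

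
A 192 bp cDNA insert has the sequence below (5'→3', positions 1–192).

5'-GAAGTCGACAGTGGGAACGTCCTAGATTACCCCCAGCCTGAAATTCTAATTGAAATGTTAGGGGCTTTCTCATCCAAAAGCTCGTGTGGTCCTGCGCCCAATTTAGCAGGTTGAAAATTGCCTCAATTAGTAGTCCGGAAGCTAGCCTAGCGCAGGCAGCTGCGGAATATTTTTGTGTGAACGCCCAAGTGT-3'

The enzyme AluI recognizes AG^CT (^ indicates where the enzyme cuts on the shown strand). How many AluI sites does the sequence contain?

3

AGCT occurs starting at positions 79, 140, 158.
AluI cuts at 3 sites.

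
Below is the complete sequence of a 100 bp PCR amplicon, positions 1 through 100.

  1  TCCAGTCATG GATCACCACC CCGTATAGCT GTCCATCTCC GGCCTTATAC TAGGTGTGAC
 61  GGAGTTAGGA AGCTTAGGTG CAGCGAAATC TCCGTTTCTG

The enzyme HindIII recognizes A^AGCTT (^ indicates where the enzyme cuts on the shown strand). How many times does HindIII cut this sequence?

1

AAGCTT occurs starting at position 70.
HindIII cuts at 1 site.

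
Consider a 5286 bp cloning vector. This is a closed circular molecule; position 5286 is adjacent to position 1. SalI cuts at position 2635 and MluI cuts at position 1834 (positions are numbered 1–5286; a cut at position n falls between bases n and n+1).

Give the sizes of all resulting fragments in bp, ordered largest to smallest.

4485, 801 bp

Combined cut positions (sorted): 1834, 2635.
Circular molecule, 2 cuts → 2 fragments:
  2635 − 1834 = 801 bp
  wrap: 5286 − 2635 + 1834 = 4485 bp
Sorted largest to smallest: 4485, 801 bp.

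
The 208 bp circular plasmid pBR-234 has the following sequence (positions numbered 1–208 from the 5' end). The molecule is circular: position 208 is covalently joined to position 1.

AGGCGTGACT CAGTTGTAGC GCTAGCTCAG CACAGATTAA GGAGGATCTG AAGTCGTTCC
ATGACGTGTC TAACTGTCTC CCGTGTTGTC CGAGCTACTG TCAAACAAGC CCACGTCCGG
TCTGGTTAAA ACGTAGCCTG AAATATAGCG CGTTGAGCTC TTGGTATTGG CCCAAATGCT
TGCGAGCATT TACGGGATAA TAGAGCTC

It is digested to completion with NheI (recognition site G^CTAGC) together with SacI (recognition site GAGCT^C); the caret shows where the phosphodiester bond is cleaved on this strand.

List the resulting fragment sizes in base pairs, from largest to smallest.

The NheI site (GCTAGC) starts at position 21.
NheI cuts after the first base of each site, so after position 21.
SacI sites (GAGCTC) start at positions 155, 203.
SacI cuts after base 5 of each site (before the last base), so after positions 159, 207.
Combined cut positions: 21, 159, 207.
Circular molecule, 3 cuts → 3 fragments:
  22–159 → 138 bp
  160–207 → 48 bp
  208–208 then 1–21 → 1 + 21 = 22 bp
Sorted largest to smallest: 138, 48, 22 bp.

138, 48, 22 bp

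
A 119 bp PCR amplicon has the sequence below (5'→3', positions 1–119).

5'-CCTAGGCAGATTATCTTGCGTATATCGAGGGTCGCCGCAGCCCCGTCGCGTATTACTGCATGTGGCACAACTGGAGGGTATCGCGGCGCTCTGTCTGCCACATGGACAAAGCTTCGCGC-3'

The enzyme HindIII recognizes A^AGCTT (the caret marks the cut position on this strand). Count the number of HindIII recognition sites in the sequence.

AAGCTT occurs starting at position 109.
HindIII cuts at 1 site.

1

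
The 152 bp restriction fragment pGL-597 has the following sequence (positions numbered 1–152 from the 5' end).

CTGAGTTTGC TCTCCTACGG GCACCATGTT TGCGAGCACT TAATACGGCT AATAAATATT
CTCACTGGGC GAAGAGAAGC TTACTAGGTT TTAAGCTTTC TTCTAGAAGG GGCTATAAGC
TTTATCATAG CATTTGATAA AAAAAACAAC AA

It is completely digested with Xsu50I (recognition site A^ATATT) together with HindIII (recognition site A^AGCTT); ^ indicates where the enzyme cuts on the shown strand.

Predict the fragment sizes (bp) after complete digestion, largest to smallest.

55, 35, 24, 22, 16 bp

The Xsu50I site (AATATT) starts at position 55.
Xsu50I cuts after the first base of each site, so after position 55.
HindIII sites (AAGCTT) start at positions 77, 93, 117.
HindIII cuts after the first base of each site, so after positions 77, 93, 117.
Combined cut positions: 55, 77, 93, 117.
Linear molecule, 4 cuts → 5 fragments:
  1–55 → 55 bp
  56–77 → 22 bp
  78–93 → 16 bp
  94–117 → 24 bp
  118–152 → 35 bp
Sorted largest to smallest: 55, 35, 24, 22, 16 bp.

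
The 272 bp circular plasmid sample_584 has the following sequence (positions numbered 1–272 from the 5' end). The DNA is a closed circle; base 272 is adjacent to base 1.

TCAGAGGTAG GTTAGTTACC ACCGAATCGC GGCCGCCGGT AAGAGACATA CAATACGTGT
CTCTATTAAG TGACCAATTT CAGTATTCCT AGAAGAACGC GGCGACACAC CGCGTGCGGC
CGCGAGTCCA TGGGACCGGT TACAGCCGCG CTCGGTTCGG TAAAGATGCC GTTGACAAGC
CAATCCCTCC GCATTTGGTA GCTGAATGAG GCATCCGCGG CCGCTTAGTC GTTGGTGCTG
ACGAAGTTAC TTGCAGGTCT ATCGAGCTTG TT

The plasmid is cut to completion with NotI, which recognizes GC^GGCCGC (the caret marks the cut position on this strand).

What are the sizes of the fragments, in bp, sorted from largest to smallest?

101, 87, 84 bp

NotI sites (GCGGCCGC) start at positions 29, 116, 217.
NotI cuts after base 2 of each site, so after positions 30, 117, 218.
Circular molecule, 3 cuts → 3 fragments:
  31–117 → 87 bp
  118–218 → 101 bp
  219–272 then 1–30 → 54 + 30 = 84 bp
Sorted largest to smallest: 101, 87, 84 bp.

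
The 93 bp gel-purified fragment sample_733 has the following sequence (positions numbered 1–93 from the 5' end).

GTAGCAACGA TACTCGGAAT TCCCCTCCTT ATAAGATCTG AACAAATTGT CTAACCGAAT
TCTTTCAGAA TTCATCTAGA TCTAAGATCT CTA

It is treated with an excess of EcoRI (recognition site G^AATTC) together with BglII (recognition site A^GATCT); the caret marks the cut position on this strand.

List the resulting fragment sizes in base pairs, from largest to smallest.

EcoRI sites (GAATTC) start at positions 17, 57, 68.
EcoRI cuts after the first base of each site, so after positions 17, 57, 68.
BglII sites (AGATCT) start at positions 34, 78, 85.
BglII cuts after the first base of each site, so after positions 34, 78, 85.
Combined cut positions: 17, 34, 57, 68, 78, 85.
Linear molecule, 6 cuts → 7 fragments:
  1–17 → 17 bp
  18–34 → 17 bp
  35–57 → 23 bp
  58–68 → 11 bp
  69–78 → 10 bp
  79–85 → 7 bp
  86–93 → 8 bp
Sorted largest to smallest: 23, 17, 17, 11, 10, 8, 7 bp.

23, 17, 17, 11, 10, 8, 7 bp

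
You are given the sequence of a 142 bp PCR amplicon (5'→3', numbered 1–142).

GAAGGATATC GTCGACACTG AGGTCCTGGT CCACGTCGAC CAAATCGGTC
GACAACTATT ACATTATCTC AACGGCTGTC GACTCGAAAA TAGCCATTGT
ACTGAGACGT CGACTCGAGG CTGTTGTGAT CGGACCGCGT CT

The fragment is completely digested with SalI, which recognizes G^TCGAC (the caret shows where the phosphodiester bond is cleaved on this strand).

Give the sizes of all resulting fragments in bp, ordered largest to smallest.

SalI sites (GTCGAC) start at positions 11, 35, 48, 78, 109.
SalI cuts after the first base of each site, so after positions 11, 35, 48, 78, 109.
Linear molecule, 5 cuts → 6 fragments:
  1–11 → 11 bp
  12–35 → 24 bp
  36–48 → 13 bp
  49–78 → 30 bp
  79–109 → 31 bp
  110–142 → 33 bp
Sorted largest to smallest: 33, 31, 30, 24, 13, 11 bp.

33, 31, 30, 24, 13, 11 bp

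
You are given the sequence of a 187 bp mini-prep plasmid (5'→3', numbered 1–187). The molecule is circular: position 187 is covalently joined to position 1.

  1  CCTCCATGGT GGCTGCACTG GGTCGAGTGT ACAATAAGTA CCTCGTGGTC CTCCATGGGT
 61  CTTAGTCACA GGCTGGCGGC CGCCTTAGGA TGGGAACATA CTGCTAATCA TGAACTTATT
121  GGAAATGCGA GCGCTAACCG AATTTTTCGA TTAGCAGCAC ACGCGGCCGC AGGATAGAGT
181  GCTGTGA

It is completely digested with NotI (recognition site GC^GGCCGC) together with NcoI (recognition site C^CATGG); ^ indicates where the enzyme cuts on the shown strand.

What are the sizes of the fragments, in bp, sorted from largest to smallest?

87, 49, 27, 24 bp

NotI sites (GCGGCCGC) start at positions 76, 163.
NotI cuts after base 2 of each site, so after positions 77, 164.
NcoI sites (CCATGG) start at positions 4, 53.
NcoI cuts after the first base of each site, so after positions 4, 53.
Combined cut positions: 4, 53, 77, 164.
Circular molecule, 4 cuts → 4 fragments:
  5–53 → 49 bp
  54–77 → 24 bp
  78–164 → 87 bp
  165–187 then 1–4 → 23 + 4 = 27 bp
Sorted largest to smallest: 87, 49, 27, 24 bp.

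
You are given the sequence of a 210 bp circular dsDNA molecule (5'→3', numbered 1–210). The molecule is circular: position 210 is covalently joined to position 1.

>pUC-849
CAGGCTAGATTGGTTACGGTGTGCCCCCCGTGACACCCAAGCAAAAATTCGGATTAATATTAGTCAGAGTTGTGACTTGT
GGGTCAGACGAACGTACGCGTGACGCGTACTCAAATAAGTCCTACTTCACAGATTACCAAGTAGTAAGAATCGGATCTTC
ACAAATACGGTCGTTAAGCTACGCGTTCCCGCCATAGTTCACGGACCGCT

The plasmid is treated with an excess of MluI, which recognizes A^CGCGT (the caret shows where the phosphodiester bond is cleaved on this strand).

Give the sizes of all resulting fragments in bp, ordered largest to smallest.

125, 78, 7 bp

MluI sites (ACGCGT) start at positions 96, 103, 181.
MluI cuts after the first base of each site, so after positions 96, 103, 181.
Circular molecule, 3 cuts → 3 fragments:
  97–103 → 7 bp
  104–181 → 78 bp
  182–210 then 1–96 → 29 + 96 = 125 bp
Sorted largest to smallest: 125, 78, 7 bp.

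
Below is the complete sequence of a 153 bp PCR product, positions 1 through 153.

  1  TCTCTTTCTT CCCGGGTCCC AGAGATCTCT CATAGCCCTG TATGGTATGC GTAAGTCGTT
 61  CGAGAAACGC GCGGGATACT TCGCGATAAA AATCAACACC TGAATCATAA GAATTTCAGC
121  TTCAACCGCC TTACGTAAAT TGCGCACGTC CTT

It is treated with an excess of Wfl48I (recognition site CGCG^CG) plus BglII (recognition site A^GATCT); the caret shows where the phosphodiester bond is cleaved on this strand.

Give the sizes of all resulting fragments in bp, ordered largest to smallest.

The Wfl48I site (CGCGCG) starts at position 68.
Wfl48I cuts after base 4 of each site, so after position 71.
The BglII site (AGATCT) starts at position 23.
BglII cuts after the first base of each site, so after position 23.
Combined cut positions: 23, 71.
Linear molecule, 2 cuts → 3 fragments:
  1–23 → 23 bp
  24–71 → 48 bp
  72–153 → 82 bp
Sorted largest to smallest: 82, 48, 23 bp.

82, 48, 23 bp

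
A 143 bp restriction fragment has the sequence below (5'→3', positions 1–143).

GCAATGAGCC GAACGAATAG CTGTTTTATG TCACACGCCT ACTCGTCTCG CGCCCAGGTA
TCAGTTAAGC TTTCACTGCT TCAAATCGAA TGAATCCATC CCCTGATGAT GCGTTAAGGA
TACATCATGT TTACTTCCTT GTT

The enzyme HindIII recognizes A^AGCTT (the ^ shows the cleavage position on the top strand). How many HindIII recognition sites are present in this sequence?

1

AAGCTT occurs starting at position 67.
HindIII cuts at 1 site.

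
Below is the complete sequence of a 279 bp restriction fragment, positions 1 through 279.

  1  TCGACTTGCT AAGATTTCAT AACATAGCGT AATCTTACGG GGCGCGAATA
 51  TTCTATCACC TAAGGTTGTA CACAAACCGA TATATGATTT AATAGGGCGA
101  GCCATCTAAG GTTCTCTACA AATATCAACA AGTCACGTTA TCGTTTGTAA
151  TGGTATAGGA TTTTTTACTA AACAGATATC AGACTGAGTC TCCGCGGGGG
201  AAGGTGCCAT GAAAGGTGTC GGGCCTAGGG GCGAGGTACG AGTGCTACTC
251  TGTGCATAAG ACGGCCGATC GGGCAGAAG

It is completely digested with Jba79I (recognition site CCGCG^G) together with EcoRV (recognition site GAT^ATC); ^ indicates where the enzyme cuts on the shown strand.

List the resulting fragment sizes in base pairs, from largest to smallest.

177, 83, 19 bp

The Jba79I site (CCGCGG) starts at position 192.
Jba79I cuts after base 5 of each site (before the last base), so after position 196.
The EcoRV site (GATATC) starts at position 175.
EcoRV cuts after base 3 of each site, so after position 177.
Combined cut positions: 177, 196.
Linear molecule, 2 cuts → 3 fragments:
  1–177 → 177 bp
  178–196 → 19 bp
  197–279 → 83 bp
Sorted largest to smallest: 177, 83, 19 bp.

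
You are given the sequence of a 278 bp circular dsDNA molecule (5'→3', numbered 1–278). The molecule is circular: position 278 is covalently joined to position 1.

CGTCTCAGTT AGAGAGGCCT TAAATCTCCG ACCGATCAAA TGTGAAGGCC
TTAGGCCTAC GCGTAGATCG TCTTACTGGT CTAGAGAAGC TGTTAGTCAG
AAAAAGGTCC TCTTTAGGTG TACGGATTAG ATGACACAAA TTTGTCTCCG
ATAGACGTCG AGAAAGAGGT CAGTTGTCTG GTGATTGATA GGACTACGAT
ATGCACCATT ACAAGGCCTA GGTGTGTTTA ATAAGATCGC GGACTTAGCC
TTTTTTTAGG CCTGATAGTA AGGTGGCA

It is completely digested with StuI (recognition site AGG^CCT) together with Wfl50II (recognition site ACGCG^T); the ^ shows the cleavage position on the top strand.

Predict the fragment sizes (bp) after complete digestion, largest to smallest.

StuI sites (AGGCCT) start at positions 15, 46, 53, 214, 258.
StuI cuts after base 3 of each site, so after positions 17, 48, 55, 216, 260.
The Wfl50II site (ACGCGT) starts at position 59.
Wfl50II cuts after base 5 of each site (before the last base), so after position 63.
Combined cut positions: 17, 48, 55, 63, 216, 260.
Circular molecule, 6 cuts → 6 fragments:
  18–48 → 31 bp
  49–55 → 7 bp
  56–63 → 8 bp
  64–216 → 153 bp
  217–260 → 44 bp
  261–278 then 1–17 → 18 + 17 = 35 bp
Sorted largest to smallest: 153, 44, 35, 31, 8, 7 bp.

153, 44, 35, 31, 8, 7 bp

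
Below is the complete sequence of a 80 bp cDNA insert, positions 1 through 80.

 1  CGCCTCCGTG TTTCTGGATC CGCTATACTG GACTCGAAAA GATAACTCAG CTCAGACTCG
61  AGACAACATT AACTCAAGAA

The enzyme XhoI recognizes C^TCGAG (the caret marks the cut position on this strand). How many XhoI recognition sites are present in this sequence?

1

CTCGAG occurs starting at position 57.
XhoI cuts at 1 site.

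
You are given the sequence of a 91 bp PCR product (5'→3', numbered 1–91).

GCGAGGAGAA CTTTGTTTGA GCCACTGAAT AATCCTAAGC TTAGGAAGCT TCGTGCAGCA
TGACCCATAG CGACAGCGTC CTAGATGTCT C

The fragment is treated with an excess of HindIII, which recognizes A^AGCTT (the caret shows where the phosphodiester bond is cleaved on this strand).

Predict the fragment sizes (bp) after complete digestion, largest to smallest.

HindIII sites (AAGCTT) start at positions 37, 46.
HindIII cuts after the first base of each site, so after positions 37, 46.
Linear molecule, 2 cuts → 3 fragments:
  1–37 → 37 bp
  38–46 → 9 bp
  47–91 → 45 bp
Sorted largest to smallest: 45, 37, 9 bp.

45, 37, 9 bp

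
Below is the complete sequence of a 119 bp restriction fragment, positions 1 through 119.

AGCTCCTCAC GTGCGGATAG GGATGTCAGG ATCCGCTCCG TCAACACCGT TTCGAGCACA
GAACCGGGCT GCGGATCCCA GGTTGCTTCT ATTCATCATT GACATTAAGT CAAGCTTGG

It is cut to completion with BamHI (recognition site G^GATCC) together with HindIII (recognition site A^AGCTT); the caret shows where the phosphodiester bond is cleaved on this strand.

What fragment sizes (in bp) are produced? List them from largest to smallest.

44, 39, 29, 7 bp

BamHI sites (GGATCC) start at positions 29, 73.
BamHI cuts after the first base of each site, so after positions 29, 73.
The HindIII site (AAGCTT) starts at position 112.
HindIII cuts after the first base of each site, so after position 112.
Combined cut positions: 29, 73, 112.
Linear molecule, 3 cuts → 4 fragments:
  1–29 → 29 bp
  30–73 → 44 bp
  74–112 → 39 bp
  113–119 → 7 bp
Sorted largest to smallest: 44, 39, 29, 7 bp.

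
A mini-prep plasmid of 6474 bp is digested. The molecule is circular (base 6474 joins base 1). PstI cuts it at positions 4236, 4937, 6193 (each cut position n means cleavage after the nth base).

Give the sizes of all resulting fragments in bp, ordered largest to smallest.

Circular molecule, 3 cuts → 3 fragments:
  4937 − 4236 = 701 bp
  6193 − 4937 = 1256 bp
  wrap: 6474 − 6193 + 4236 = 4517 bp
Sorted largest to smallest: 4517, 1256, 701 bp.

4517, 1256, 701 bp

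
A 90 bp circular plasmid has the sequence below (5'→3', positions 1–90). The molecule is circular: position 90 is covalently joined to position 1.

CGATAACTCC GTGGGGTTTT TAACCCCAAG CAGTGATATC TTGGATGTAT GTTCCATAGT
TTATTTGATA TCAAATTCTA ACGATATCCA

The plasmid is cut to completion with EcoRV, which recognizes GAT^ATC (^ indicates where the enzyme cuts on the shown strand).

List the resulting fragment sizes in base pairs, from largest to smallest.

42, 32, 16 bp

EcoRV sites (GATATC) start at positions 35, 67, 83.
EcoRV cuts after base 3 of each site, so after positions 37, 69, 85.
Circular molecule, 3 cuts → 3 fragments:
  38–69 → 32 bp
  70–85 → 16 bp
  86–90 then 1–37 → 5 + 37 = 42 bp
Sorted largest to smallest: 42, 32, 16 bp.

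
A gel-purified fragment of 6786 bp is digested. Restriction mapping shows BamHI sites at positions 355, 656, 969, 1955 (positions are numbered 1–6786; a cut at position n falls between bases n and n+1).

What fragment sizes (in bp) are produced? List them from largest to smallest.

Linear molecule, 4 cuts → 5 fragments:
  355 − 0 = 355 bp
  656 − 355 = 301 bp
  969 − 656 = 313 bp
  1955 − 969 = 986 bp
  6786 − 1955 = 4831 bp
Sorted largest to smallest: 4831, 986, 355, 313, 301 bp.

4831, 986, 355, 313, 301 bp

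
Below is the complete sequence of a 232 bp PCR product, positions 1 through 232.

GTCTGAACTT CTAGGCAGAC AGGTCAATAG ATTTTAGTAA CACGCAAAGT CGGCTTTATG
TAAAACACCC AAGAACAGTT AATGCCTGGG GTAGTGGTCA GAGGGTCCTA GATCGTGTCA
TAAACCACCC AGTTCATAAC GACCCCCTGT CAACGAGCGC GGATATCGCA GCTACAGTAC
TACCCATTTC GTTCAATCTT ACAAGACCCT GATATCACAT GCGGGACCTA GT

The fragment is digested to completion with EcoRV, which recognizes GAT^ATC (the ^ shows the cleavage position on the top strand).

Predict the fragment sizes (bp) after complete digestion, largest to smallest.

164, 49, 19 bp

EcoRV sites (GATATC) start at positions 162, 211.
EcoRV cuts after base 3 of each site, so after positions 164, 213.
Linear molecule, 2 cuts → 3 fragments:
  1–164 → 164 bp
  165–213 → 49 bp
  214–232 → 19 bp
Sorted largest to smallest: 164, 49, 19 bp.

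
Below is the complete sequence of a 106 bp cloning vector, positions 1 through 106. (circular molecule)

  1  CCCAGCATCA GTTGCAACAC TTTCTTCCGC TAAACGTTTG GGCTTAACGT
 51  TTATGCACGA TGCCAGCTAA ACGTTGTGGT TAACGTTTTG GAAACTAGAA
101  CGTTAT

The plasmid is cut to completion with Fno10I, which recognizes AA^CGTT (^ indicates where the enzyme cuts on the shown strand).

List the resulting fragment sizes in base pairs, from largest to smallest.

Fno10I sites (AACGTT) start at positions 33, 46, 70, 82, 99.
Fno10I cuts after base 2 of each site, so after positions 34, 47, 71, 83, 100.
Circular molecule, 5 cuts → 5 fragments:
  35–47 → 13 bp
  48–71 → 24 bp
  72–83 → 12 bp
  84–100 → 17 bp
  101–106 then 1–34 → 6 + 34 = 40 bp
Sorted largest to smallest: 40, 24, 17, 13, 12 bp.

40, 24, 17, 13, 12 bp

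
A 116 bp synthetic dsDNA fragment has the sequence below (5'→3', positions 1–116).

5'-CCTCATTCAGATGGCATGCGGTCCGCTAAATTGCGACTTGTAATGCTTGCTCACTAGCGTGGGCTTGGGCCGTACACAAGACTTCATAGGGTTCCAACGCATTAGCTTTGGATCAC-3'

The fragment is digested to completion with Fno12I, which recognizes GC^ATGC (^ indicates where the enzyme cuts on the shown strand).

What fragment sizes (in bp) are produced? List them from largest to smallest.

101, 15 bp

The Fno12I site (GCATGC) starts at position 14.
Fno12I cuts after base 2 of each site, so after position 15.
Linear molecule, 1 cut → 2 fragments:
  1–15 → 15 bp
  16–116 → 101 bp
Sorted largest to smallest: 101, 15 bp.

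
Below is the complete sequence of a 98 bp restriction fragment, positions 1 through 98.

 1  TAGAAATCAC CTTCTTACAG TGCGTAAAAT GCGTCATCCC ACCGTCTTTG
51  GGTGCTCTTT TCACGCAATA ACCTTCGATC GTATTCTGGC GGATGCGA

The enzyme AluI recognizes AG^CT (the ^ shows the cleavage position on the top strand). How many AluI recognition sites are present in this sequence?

0

No occurrence of AGCT is present in the sequence.
AluI does not cut: 0 sites.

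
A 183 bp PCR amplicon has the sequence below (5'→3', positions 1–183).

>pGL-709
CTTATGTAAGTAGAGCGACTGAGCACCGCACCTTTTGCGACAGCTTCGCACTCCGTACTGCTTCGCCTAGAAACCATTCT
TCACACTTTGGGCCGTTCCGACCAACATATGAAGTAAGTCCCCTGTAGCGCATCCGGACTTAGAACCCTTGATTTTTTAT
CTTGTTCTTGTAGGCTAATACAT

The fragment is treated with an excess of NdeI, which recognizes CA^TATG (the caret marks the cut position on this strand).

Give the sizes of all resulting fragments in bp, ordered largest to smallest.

107, 76 bp

The NdeI site (CATATG) starts at position 106.
NdeI cuts after base 2 of each site, so after position 107.
Linear molecule, 1 cut → 2 fragments:
  1–107 → 107 bp
  108–183 → 76 bp
Sorted largest to smallest: 107, 76 bp.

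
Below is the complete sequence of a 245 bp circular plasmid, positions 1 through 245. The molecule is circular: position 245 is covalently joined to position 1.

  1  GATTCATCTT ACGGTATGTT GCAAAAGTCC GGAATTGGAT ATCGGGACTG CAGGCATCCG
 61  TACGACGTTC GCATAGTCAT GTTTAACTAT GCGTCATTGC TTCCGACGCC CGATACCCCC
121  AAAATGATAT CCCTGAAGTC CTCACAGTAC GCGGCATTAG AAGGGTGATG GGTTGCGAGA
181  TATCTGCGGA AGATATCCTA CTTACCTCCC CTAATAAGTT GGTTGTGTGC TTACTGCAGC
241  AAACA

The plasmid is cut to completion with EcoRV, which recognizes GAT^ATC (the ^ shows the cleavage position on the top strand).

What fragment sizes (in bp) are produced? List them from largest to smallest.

91, 88, 53, 13 bp

EcoRV sites (GATATC) start at positions 38, 126, 179, 192.
EcoRV cuts after base 3 of each site, so after positions 40, 128, 181, 194.
Circular molecule, 4 cuts → 4 fragments:
  41–128 → 88 bp
  129–181 → 53 bp
  182–194 → 13 bp
  195–245 then 1–40 → 51 + 40 = 91 bp
Sorted largest to smallest: 91, 88, 53, 13 bp.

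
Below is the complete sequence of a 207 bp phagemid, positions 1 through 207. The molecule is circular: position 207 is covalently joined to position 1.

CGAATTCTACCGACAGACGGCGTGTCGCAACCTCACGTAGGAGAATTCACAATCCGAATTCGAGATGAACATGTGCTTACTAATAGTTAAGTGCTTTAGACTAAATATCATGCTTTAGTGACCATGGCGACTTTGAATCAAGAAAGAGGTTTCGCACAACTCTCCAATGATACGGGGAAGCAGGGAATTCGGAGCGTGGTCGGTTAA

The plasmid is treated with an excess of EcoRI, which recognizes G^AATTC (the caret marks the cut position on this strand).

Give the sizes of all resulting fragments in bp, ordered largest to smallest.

EcoRI sites (GAATTC) start at positions 2, 43, 56, 185.
EcoRI cuts after the first base of each site, so after positions 2, 43, 56, 185.
Circular molecule, 4 cuts → 4 fragments:
  3–43 → 41 bp
  44–56 → 13 bp
  57–185 → 129 bp
  186–207 then 1–2 → 22 + 2 = 24 bp
Sorted largest to smallest: 129, 41, 24, 13 bp.

129, 41, 24, 13 bp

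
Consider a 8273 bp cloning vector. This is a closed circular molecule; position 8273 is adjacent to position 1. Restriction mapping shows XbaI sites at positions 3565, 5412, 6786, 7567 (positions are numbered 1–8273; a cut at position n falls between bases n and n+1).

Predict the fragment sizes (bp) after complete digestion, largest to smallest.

Circular molecule, 4 cuts → 4 fragments:
  5412 − 3565 = 1847 bp
  6786 − 5412 = 1374 bp
  7567 − 6786 = 781 bp
  wrap: 8273 − 7567 + 3565 = 4271 bp
Sorted largest to smallest: 4271, 1847, 1374, 781 bp.

4271, 1847, 1374, 781 bp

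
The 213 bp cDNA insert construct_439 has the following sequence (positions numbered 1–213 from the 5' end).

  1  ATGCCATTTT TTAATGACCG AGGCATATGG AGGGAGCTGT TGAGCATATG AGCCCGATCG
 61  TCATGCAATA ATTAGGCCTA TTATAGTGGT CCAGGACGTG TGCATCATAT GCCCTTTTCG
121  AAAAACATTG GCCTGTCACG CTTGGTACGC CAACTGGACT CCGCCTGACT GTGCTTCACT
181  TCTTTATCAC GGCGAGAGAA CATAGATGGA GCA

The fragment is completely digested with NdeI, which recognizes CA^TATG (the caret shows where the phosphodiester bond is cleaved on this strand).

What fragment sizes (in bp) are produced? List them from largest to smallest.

106, 61, 25, 21 bp

NdeI sites (CATATG) start at positions 24, 45, 106.
NdeI cuts after base 2 of each site, so after positions 25, 46, 107.
Linear molecule, 3 cuts → 4 fragments:
  1–25 → 25 bp
  26–46 → 21 bp
  47–107 → 61 bp
  108–213 → 106 bp
Sorted largest to smallest: 106, 61, 25, 21 bp.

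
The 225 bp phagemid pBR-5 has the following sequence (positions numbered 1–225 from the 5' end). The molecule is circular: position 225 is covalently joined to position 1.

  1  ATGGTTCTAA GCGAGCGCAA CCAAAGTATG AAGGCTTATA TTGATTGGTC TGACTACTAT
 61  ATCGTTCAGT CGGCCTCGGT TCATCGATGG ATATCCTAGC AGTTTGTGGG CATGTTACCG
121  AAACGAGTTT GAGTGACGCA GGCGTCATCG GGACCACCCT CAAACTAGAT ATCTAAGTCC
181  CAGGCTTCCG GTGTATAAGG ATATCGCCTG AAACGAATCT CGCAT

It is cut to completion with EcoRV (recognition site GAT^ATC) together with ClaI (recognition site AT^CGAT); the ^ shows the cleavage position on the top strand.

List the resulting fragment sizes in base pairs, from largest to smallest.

EcoRV sites (GATATC) start at positions 90, 168, 200.
EcoRV cuts after base 3 of each site, so after positions 92, 170, 202.
The ClaI site (ATCGAT) starts at position 83.
ClaI cuts after base 2 of each site, so after position 84.
Combined cut positions: 84, 92, 170, 202.
Circular molecule, 4 cuts → 4 fragments:
  85–92 → 8 bp
  93–170 → 78 bp
  171–202 → 32 bp
  203–225 then 1–84 → 23 + 84 = 107 bp
Sorted largest to smallest: 107, 78, 32, 8 bp.

107, 78, 32, 8 bp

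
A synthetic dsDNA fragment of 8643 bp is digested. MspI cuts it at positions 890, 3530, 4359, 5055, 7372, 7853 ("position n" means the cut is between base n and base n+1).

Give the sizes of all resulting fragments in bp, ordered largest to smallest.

2640, 2317, 890, 829, 790, 696, 481 bp

Linear molecule, 6 cuts → 7 fragments:
  890 − 0 = 890 bp
  3530 − 890 = 2640 bp
  4359 − 3530 = 829 bp
  5055 − 4359 = 696 bp
  7372 − 5055 = 2317 bp
  7853 − 7372 = 481 bp
  8643 − 7853 = 790 bp
Sorted largest to smallest: 2640, 2317, 890, 829, 790, 696, 481 bp.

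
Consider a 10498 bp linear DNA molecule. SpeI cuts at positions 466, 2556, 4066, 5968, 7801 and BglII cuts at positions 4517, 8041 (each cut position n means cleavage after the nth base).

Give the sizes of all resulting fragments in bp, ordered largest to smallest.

Combined cut positions (sorted): 466, 2556, 4066, 4517, 5968, 7801, 8041.
Linear molecule, 7 cuts → 8 fragments:
  466 − 0 = 466 bp
  2556 − 466 = 2090 bp
  4066 − 2556 = 1510 bp
  4517 − 4066 = 451 bp
  5968 − 4517 = 1451 bp
  7801 − 5968 = 1833 bp
  8041 − 7801 = 240 bp
  10498 − 8041 = 2457 bp
Sorted largest to smallest: 2457, 2090, 1833, 1510, 1451, 466, 451, 240 bp.

2457, 2090, 1833, 1510, 1451, 466, 451, 240 bp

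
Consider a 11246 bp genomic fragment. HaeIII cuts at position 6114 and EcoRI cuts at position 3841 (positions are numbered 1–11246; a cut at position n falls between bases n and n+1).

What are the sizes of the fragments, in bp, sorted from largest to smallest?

Combined cut positions (sorted): 3841, 6114.
Linear molecule, 2 cuts → 3 fragments:
  3841 − 0 = 3841 bp
  6114 − 3841 = 2273 bp
  11246 − 6114 = 5132 bp
Sorted largest to smallest: 5132, 3841, 2273 bp.

5132, 3841, 2273 bp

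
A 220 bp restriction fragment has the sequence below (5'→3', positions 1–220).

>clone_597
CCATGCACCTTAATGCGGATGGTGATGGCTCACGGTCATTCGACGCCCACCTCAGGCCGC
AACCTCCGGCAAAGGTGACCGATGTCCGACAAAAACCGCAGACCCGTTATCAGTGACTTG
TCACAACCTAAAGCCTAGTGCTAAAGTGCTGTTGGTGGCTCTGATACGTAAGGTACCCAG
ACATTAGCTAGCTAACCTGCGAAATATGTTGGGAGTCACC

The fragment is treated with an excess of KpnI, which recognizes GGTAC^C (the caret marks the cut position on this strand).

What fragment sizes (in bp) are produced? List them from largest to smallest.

176, 44 bp

The KpnI site (GGTACC) starts at position 172.
KpnI cuts after base 5 of each site (before the last base), so after position 176.
Linear molecule, 1 cut → 2 fragments:
  1–176 → 176 bp
  177–220 → 44 bp
Sorted largest to smallest: 176, 44 bp.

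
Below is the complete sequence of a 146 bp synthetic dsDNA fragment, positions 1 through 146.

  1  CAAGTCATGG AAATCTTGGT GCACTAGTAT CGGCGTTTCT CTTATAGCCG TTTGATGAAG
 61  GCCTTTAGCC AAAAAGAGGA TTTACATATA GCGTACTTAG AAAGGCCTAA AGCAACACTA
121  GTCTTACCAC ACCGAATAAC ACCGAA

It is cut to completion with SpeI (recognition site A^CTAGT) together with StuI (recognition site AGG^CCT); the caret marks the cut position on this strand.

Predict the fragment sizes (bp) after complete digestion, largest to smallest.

44, 38, 29, 23, 12 bp

SpeI sites (ACTAGT) start at positions 23, 117.
SpeI cuts after the first base of each site, so after positions 23, 117.
StuI sites (AGGCCT) start at positions 59, 103.
StuI cuts after base 3 of each site, so after positions 61, 105.
Combined cut positions: 23, 61, 105, 117.
Linear molecule, 4 cuts → 5 fragments:
  1–23 → 23 bp
  24–61 → 38 bp
  62–105 → 44 bp
  106–117 → 12 bp
  118–146 → 29 bp
Sorted largest to smallest: 44, 38, 29, 23, 12 bp.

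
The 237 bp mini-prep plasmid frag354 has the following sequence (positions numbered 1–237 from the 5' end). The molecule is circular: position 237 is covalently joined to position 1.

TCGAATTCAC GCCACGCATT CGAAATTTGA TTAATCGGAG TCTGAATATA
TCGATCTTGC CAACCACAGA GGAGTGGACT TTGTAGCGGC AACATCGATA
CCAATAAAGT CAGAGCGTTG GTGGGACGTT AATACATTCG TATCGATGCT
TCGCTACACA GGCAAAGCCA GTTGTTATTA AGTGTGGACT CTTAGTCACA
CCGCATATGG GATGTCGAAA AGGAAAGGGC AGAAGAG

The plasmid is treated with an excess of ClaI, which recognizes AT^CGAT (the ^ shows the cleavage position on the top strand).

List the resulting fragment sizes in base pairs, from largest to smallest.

ClaI sites (ATCGAT) start at positions 50, 94, 142.
ClaI cuts after base 2 of each site, so after positions 51, 95, 143.
Circular molecule, 3 cuts → 3 fragments:
  52–95 → 44 bp
  96–143 → 48 bp
  144–237 then 1–51 → 94 + 51 = 145 bp
Sorted largest to smallest: 145, 48, 44 bp.

145, 48, 44 bp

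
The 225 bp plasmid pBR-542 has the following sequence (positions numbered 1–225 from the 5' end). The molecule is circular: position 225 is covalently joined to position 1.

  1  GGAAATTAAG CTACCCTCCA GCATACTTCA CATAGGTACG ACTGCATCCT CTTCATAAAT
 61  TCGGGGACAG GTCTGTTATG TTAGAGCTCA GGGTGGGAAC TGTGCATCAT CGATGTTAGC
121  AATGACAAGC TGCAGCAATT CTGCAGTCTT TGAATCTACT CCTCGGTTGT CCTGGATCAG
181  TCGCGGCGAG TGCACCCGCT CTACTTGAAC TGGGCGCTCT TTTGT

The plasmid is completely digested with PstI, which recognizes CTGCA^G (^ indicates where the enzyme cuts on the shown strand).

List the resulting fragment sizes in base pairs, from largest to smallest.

PstI sites (CTGCAG) start at positions 130, 141.
PstI cuts after base 5 of each site (before the last base), so after positions 134, 145.
Circular molecule, 2 cuts → 2 fragments:
  135–145 → 11 bp
  146–225 then 1–134 → 80 + 134 = 214 bp
Sorted largest to smallest: 214, 11 bp.

214, 11 bp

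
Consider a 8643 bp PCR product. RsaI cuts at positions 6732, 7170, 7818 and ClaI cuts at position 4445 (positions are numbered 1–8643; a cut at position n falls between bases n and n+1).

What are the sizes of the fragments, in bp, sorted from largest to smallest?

4445, 2287, 825, 648, 438 bp

Combined cut positions (sorted): 4445, 6732, 7170, 7818.
Linear molecule, 4 cuts → 5 fragments:
  4445 − 0 = 4445 bp
  6732 − 4445 = 2287 bp
  7170 − 6732 = 438 bp
  7818 − 7170 = 648 bp
  8643 − 7818 = 825 bp
Sorted largest to smallest: 4445, 2287, 825, 648, 438 bp.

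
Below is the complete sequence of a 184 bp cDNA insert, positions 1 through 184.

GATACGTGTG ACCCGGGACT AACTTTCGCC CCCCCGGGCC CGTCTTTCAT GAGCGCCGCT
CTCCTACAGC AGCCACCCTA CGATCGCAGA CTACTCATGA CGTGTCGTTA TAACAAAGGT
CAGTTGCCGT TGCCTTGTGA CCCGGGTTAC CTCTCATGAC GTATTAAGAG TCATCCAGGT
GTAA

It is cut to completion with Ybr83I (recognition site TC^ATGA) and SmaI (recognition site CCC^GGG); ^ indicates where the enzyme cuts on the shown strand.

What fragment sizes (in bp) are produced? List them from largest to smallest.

Ybr83I sites (TCATGA) start at positions 47, 95, 154.
Ybr83I cuts after base 2 of each site, so after positions 48, 96, 155.
SmaI sites (CCCGGG) start at positions 12, 33, 141.
SmaI cuts after base 3 of each site, so after positions 14, 35, 143.
Combined cut positions: 14, 35, 48, 96, 143, 155.
Linear molecule, 6 cuts → 7 fragments:
  1–14 → 14 bp
  15–35 → 21 bp
  36–48 → 13 bp
  49–96 → 48 bp
  97–143 → 47 bp
  144–155 → 12 bp
  156–184 → 29 bp
Sorted largest to smallest: 48, 47, 29, 21, 14, 13, 12 bp.

48, 47, 29, 21, 14, 13, 12 bp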